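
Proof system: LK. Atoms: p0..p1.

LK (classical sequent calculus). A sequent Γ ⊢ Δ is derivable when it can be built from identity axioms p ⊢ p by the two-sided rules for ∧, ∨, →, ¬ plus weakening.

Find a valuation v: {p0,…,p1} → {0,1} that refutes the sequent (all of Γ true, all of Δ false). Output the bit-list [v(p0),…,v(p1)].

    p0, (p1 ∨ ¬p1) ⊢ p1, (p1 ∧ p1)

Search for a countermodel by truth-table:
  v=00: Γ:[p0=F, (p1 ∨ ¬p1)=T] Δ:[p1=F, (p1 ∧ p1)=F] refutes=False
  v=01: Γ:[p0=F, (p1 ∨ ¬p1)=T] Δ:[p1=T, (p1 ∧ p1)=T] refutes=False
  v=10: Γ:[p0=T, (p1 ∨ ¬p1)=T] Δ:[p1=F, (p1 ∧ p1)=F] refutes=True  ← countermodel

Result: [1, 0]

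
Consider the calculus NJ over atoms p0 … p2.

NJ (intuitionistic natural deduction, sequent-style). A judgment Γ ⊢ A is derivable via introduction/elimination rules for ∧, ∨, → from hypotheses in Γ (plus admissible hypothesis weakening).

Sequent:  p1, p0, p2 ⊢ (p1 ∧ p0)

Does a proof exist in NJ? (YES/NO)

Derivation (root first):
[Wk] p1, p0, p2 ⊢ (p1 ∧ p0)
  [∧I] p1, p0 ⊢ (p1 ∧ p0)
    [Ax] p1 ⊢ p1
    [Ax] p0 ⊢ p0

Result: YES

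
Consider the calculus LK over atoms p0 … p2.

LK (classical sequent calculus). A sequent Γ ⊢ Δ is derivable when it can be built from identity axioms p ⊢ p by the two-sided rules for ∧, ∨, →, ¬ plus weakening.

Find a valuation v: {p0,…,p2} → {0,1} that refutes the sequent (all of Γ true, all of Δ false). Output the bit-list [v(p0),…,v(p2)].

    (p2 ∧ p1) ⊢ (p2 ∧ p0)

Truth-table refutation:
  v=000: Γ:[(p2 ∧ p1)=F] Δ:[(p2 ∧ p0)=F] refutes=False
  v=001: Γ:[(p2 ∧ p1)=F] Δ:[(p2 ∧ p0)=F] refutes=False
  v=010: Γ:[(p2 ∧ p1)=F] Δ:[(p2 ∧ p0)=F] refutes=False
  v=011: Γ:[(p2 ∧ p1)=T] Δ:[(p2 ∧ p0)=F] refutes=True  ← countermodel

Result: [0, 1, 1]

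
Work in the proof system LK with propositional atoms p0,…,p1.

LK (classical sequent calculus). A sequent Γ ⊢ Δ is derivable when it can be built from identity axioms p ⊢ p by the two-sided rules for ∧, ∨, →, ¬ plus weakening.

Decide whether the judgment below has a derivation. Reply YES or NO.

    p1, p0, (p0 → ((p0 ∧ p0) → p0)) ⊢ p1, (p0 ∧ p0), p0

Proof tree:
[→L] p1, p0, (p0 → ((p0 ∧ p0) → p0)) ⊢ p1, (p0 ∧ p0), p0
  [WR] p1, p0 ⊢ (p0 ∧ p0), p0
    [∧R] p1, p0 ⊢ (p0 ∧ p0)
      [Ax] p0 ⊢ p0
      [WL] p0, p1 ⊢ p0
        [Ax] p0 ⊢ p0
  [→L] p1, p0, ((p0 ∧ p0) → p0) ⊢ p1, p0
    [∧R] p1, p0 ⊢ (p0 ∧ p0)
      [Ax] p0 ⊢ p0
      [WL] p0, p1 ⊢ p0
        [Ax] p0 ⊢ p0
    [WR] p0 ⊢ p0, p1
      [Ax] p0 ⊢ p0

Result: YES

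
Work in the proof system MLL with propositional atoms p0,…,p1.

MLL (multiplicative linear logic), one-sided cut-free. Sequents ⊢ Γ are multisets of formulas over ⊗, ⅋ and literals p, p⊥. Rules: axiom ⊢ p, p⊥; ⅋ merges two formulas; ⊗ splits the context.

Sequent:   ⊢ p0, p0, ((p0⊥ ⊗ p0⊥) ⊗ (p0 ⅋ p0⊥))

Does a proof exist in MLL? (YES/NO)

Proof tree:
[⊗]  ⊢ p0, p0, ((p0⊥ ⊗ p0⊥) ⊗ (p0 ⅋ p0⊥))
  [⊗]  ⊢ p0, p0, (p0⊥ ⊗ p0⊥)
    [Ax]  ⊢ p0, p0⊥
    [Ax]  ⊢ p0, p0⊥
  [⅋]  ⊢ (p0 ⅋ p0⊥)
    [Ax]  ⊢ p0, p0⊥

Result: YES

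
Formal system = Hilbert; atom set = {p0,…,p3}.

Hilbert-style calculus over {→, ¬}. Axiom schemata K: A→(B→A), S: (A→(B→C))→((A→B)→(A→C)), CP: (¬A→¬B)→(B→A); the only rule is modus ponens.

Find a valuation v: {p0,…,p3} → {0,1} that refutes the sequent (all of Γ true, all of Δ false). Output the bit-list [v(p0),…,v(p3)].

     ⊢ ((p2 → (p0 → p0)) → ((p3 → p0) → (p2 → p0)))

Enumerate valuations to refute Γ ⊢ Δ:
  v=0000: Γ:[] Δ:[((p2 → (p0 → p0)) → ((p3 → p0) → (p2 → p0)))=T] refutes=False
  v=0001: Γ:[] Δ:[((p2 → (p0 → p0)) → ((p3 → p0) → (p2 → p0)))=T] refutes=False
  v=0010: Γ:[] Δ:[((p2 → (p0 → p0)) → ((p3 → p0) → (p2 → p0)))=F] refutes=True  ← countermodel

Result: [0, 0, 1, 0]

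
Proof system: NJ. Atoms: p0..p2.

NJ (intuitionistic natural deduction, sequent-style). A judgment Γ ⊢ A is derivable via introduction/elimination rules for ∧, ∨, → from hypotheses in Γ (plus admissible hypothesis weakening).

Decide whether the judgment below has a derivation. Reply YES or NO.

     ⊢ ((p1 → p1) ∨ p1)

Proof tree:
[∨I₁]  ⊢ ((p1 → p1) ∨ p1)
  [→I]  ⊢ (p1 → p1)
    [Ax] p1 ⊢ p1

Result: YES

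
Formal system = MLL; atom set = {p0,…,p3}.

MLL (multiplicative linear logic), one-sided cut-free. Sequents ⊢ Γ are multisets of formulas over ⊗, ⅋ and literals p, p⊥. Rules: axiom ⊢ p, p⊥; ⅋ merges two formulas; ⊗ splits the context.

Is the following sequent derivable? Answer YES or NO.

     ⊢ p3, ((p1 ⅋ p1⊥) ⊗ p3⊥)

Derivation trace:
[⊗]  ⊢ p3, ((p1 ⅋ p1⊥) ⊗ p3⊥)
  [⅋]  ⊢ (p1 ⅋ p1⊥)
    [Ax]  ⊢ p1, p1⊥
  [Ax]  ⊢ p3, p3⊥

Result: YES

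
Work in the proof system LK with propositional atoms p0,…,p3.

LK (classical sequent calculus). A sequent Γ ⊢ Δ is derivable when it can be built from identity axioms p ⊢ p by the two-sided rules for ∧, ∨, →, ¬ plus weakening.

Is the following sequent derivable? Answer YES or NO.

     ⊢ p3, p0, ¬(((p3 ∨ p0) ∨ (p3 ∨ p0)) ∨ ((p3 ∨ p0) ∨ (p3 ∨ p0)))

Proof tree:
[¬R]  ⊢ p3, p0, ¬(((p3 ∨ p0) ∨ (p3 ∨ p0)) ∨ ((p3 ∨ p0) ∨ (p3 ∨ p0)))
  [∨L] (((p3 ∨ p0) ∨ (p3 ∨ p0)) ∨ ((p3 ∨ p0) ∨ (p3 ∨ p0))) ⊢ p3, p0
    [∨L] ((p3 ∨ p0) ∨ (p3 ∨ p0)) ⊢ p3, p0
      [∨L] (p3 ∨ p0) ⊢ p3, p0
        [Ax] p3 ⊢ p3
        [Ax] p0 ⊢ p0
      [∨L] (p3 ∨ p0) ⊢ p3, p0
        [Ax] p3 ⊢ p3
        [Ax] p0 ⊢ p0
    [∨L] ((p3 ∨ p0) ∨ (p3 ∨ p0)) ⊢ p3, p0
      [∨L] (p3 ∨ p0) ⊢ p3, p0
        [Ax] p3 ⊢ p3
        [Ax] p0 ⊢ p0
      [∨L] (p3 ∨ p0) ⊢ p3, p0
        [Ax] p3 ⊢ p3
        [Ax] p0 ⊢ p0

Result: YES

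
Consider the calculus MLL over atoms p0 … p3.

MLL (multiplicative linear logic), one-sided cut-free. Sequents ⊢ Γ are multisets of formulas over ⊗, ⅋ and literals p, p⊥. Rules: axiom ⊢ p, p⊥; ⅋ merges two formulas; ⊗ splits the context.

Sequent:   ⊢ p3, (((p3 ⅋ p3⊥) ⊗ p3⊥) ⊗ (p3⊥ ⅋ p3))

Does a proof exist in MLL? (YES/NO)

Derivation (root first):
[⊗]  ⊢ p3, (((p3 ⅋ p3⊥) ⊗ p3⊥) ⊗ (p3⊥ ⅋ p3))
  [⊗]  ⊢ p3, ((p3 ⅋ p3⊥) ⊗ p3⊥)
    [⅋]  ⊢ (p3 ⅋ p3⊥)
      [Ax]  ⊢ p3, p3⊥
    [Ax]  ⊢ p3, p3⊥
  [⅋]  ⊢ (p3⊥ ⅋ p3)
    [Ax]  ⊢ p3, p3⊥

Result: YES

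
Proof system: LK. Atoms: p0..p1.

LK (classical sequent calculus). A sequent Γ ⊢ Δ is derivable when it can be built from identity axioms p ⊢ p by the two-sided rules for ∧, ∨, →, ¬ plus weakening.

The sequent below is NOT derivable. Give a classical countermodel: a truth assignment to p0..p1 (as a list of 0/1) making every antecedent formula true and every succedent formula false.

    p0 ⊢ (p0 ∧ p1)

Search for a countermodel by truth-table:
  v=00: Γ:[p0=F] Δ:[(p0 ∧ p1)=F] refutes=False
  v=01: Γ:[p0=F] Δ:[(p0 ∧ p1)=F] refutes=False
  v=10: Γ:[p0=T] Δ:[(p0 ∧ p1)=F] refutes=True  ← countermodel

Result: [1, 0]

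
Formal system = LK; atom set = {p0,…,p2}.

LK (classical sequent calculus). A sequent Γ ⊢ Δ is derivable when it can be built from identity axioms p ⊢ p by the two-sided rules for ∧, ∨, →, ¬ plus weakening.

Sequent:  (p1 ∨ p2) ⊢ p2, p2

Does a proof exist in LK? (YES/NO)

Enumerate valuations to refute Γ ⊢ Δ:
  v=000: Γ:[(p1 ∨ p2)=F] Δ:[p2=F, p2=F] refutes=False
  v=001: Γ:[(p1 ∨ p2)=T] Δ:[p2=T, p2=T] refutes=False
  v=010: Γ:[(p1 ∨ p2)=T] Δ:[p2=F, p2=F] refutes=True  ← countermodel

Result: NO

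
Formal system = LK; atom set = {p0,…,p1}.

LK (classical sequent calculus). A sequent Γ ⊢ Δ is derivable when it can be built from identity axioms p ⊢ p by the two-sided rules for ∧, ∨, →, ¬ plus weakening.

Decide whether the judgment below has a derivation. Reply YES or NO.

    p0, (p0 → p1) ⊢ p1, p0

Derivation (root first):
[→L] p0, (p0 → p1) ⊢ p1, p0
  [WL] p0, p0 ⊢ p0
    [Ax] p0 ⊢ p0
  [WR] p1 ⊢ p1, p1, p0
    [WR] p1 ⊢ p1, p1
      [Ax] p1 ⊢ p1

Result: YES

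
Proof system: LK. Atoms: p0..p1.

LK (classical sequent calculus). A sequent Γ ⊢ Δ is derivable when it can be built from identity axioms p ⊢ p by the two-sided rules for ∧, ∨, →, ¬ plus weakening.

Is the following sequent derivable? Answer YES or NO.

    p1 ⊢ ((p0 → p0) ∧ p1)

Derivation (root first):
[∧R] p1 ⊢ ((p0 → p0) ∧ p1)
  [→R]  ⊢ (p0 → p0)
    [Ax] p0 ⊢ p0
  [Ax] p1 ⊢ p1

Result: YES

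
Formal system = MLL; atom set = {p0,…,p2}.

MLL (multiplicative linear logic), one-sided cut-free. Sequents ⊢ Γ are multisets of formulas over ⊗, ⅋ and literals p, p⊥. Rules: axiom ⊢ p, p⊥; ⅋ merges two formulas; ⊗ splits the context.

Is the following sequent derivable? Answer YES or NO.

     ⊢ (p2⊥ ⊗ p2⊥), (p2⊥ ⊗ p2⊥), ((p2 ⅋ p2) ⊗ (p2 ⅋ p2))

Proof tree:
[⊗]  ⊢ (p2⊥ ⊗ p2⊥), (p2⊥ ⊗ p2⊥), ((p2 ⅋ p2) ⊗ (p2 ⅋ p2))
  [⅋]  ⊢ (p2⊥ ⊗ p2⊥), (p2 ⅋ p2)
    [⊗]  ⊢ p2, p2, (p2⊥ ⊗ p2⊥)
      [Ax]  ⊢ p2, p2⊥
      [Ax]  ⊢ p2, p2⊥
  [⅋]  ⊢ (p2⊥ ⊗ p2⊥), (p2 ⅋ p2)
    [⊗]  ⊢ p2, p2, (p2⊥ ⊗ p2⊥)
      [Ax]  ⊢ p2, p2⊥
      [Ax]  ⊢ p2, p2⊥

Result: YES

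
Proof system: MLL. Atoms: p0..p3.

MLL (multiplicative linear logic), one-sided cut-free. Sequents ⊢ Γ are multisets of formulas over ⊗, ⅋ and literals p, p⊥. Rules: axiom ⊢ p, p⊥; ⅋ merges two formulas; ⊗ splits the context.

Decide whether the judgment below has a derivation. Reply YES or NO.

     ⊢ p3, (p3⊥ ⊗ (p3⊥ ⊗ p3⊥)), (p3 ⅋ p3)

Derivation (root first):
[⅋]  ⊢ p3, (p3⊥ ⊗ (p3⊥ ⊗ p3⊥)), (p3 ⅋ p3)
  [⊗]  ⊢ p3, p3, p3, (p3⊥ ⊗ (p3⊥ ⊗ p3⊥))
    [Ax]  ⊢ p3, p3⊥
    [⊗]  ⊢ p3, p3, (p3⊥ ⊗ p3⊥)
      [Ax]  ⊢ p3, p3⊥
      [Ax]  ⊢ p3, p3⊥

Result: YES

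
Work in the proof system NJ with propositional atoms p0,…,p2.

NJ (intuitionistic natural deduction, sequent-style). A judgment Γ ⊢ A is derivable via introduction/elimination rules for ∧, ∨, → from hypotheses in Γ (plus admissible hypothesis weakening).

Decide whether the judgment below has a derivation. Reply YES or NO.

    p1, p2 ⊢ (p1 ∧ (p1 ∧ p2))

Proof tree:
[∧I] p1, p2 ⊢ (p1 ∧ (p1 ∧ p2))
  [Ax] p1 ⊢ p1
  [∧I] p1, p2 ⊢ (p1 ∧ p2)
    [Ax] p1 ⊢ p1
    [Ax] p2 ⊢ p2

Result: YES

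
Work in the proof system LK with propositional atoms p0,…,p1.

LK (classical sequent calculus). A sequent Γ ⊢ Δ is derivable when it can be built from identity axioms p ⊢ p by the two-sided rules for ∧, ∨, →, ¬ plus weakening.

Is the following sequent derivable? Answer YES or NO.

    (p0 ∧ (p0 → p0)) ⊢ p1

Truth-table refutation:
  v=00: Γ:[(p0 ∧ (p0 → p0))=F] Δ:[p1=F] refutes=False
  v=01: Γ:[(p0 ∧ (p0 → p0))=F] Δ:[p1=T] refutes=False
  v=10: Γ:[(p0 ∧ (p0 → p0))=T] Δ:[p1=F] refutes=True  ← countermodel

Result: NO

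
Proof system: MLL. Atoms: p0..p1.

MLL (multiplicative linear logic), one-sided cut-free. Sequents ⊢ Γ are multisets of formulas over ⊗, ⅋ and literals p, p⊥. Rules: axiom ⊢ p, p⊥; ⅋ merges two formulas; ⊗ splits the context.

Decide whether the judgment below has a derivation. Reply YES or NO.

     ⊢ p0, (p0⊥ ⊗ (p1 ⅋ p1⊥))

Proof tree:
[⊗]  ⊢ p0, (p0⊥ ⊗ (p1 ⅋ p1⊥))
  [Ax]  ⊢ p0, p0⊥
  [⅋]  ⊢ (p1 ⅋ p1⊥)
    [Ax]  ⊢ p1, p1⊥

Result: YES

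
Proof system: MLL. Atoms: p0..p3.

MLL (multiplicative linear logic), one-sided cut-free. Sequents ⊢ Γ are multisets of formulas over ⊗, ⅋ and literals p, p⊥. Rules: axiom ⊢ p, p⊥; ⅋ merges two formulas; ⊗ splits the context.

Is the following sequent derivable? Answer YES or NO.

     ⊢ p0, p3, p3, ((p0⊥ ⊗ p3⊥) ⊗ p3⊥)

Proof tree:
[⊗]  ⊢ p0, p3, p3, ((p0⊥ ⊗ p3⊥) ⊗ p3⊥)
  [⊗]  ⊢ p0, p3, (p0⊥ ⊗ p3⊥)
    [Ax]  ⊢ p0, p0⊥
    [Ax]  ⊢ p3, p3⊥
  [Ax]  ⊢ p3, p3⊥

Result: YES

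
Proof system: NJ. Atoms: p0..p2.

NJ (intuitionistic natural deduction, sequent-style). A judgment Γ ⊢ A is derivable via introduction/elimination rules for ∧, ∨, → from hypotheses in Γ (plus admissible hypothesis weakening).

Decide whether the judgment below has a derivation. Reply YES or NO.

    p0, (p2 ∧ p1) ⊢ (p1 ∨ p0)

Derivation (root first):
[∨I₂] p0, (p2 ∧ p1) ⊢ (p1 ∨ p0)
  [Wk] p0, (p2 ∧ p1) ⊢ p0
    [Ax] p0 ⊢ p0

Result: YES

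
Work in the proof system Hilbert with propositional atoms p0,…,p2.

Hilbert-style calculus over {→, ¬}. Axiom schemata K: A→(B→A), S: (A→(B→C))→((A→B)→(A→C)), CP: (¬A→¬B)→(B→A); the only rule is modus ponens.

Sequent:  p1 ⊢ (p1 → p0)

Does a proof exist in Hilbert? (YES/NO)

Search for a countermodel by truth-table:
  v=000: Γ:[p1=F] Δ:[(p1 → p0)=T] refutes=False
  v=001: Γ:[p1=F] Δ:[(p1 → p0)=T] refutes=False
  v=010: Γ:[p1=T] Δ:[(p1 → p0)=F] refutes=True  ← countermodel

Result: NO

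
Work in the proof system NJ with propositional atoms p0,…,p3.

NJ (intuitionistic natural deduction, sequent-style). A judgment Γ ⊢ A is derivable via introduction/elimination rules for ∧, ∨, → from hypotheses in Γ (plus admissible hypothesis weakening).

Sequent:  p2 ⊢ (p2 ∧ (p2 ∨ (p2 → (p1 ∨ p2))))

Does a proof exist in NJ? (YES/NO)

Derivation trace:
[∧I] p2 ⊢ (p2 ∧ (p2 ∨ (p2 → (p1 ∨ p2))))
  [Ax] p2 ⊢ p2
  [∨I₂]  ⊢ (p2 ∨ (p2 → (p1 ∨ p2)))
    [→I]  ⊢ (p2 → (p1 ∨ p2))
      [∨I₂] p2 ⊢ (p1 ∨ p2)
        [Ax] p2 ⊢ p2

Result: YES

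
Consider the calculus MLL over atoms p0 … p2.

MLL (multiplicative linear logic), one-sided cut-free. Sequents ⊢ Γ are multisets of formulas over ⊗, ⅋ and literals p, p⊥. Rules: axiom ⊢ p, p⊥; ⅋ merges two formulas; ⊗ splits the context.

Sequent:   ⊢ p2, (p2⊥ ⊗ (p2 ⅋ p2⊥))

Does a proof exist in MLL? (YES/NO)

Derivation trace:
[⊗]  ⊢ p2, (p2⊥ ⊗ (p2 ⅋ p2⊥))
  [Ax]  ⊢ p2, p2⊥
  [⅋]  ⊢ (p2 ⅋ p2⊥)
    [Ax]  ⊢ p2, p2⊥

Result: YES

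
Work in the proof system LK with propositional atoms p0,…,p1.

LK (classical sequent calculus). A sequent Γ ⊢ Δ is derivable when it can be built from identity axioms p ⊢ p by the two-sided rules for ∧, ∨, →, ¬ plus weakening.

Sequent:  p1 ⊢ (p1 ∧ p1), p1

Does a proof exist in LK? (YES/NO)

Derivation trace:
[WR] p1 ⊢ (p1 ∧ p1), p1
  [∧R] p1 ⊢ (p1 ∧ p1)
    [Ax] p1 ⊢ p1
    [Ax] p1 ⊢ p1

Result: YES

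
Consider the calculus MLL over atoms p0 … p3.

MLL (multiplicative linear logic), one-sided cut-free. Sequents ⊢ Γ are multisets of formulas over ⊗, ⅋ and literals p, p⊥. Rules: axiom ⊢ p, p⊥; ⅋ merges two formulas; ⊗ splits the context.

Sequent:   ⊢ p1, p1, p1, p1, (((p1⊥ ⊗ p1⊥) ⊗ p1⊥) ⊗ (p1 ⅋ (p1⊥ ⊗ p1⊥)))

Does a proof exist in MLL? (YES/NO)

Derivation (root first):
[⊗]  ⊢ p1, p1, p1, p1, (((p1⊥ ⊗ p1⊥) ⊗ p1⊥) ⊗ (p1 ⅋ (p1⊥ ⊗ p1⊥)))
  [⊗]  ⊢ p1, p1, p1, ((p1⊥ ⊗ p1⊥) ⊗ p1⊥)
    [⊗]  ⊢ p1, p1, (p1⊥ ⊗ p1⊥)
      [Ax]  ⊢ p1, p1⊥
      [Ax]  ⊢ p1, p1⊥
    [Ax]  ⊢ p1, p1⊥
  [⅋]  ⊢ p1, (p1 ⅋ (p1⊥ ⊗ p1⊥))
    [⊗]  ⊢ p1, p1, (p1⊥ ⊗ p1⊥)
      [Ax]  ⊢ p1, p1⊥
      [Ax]  ⊢ p1, p1⊥

Result: YES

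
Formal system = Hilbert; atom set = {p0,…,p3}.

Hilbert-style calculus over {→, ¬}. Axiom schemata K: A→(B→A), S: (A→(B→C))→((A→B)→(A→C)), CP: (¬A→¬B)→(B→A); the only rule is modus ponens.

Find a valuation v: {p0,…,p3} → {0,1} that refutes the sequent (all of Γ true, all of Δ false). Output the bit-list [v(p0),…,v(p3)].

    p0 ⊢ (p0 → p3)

Search for a countermodel by truth-table:
  v=0000: Γ:[p0=F] Δ:[(p0 → p3)=T] refutes=False
  v=0001: Γ:[p0=F] Δ:[(p0 → p3)=T] refutes=False
  v=0010: Γ:[p0=F] Δ:[(p0 → p3)=T] refutes=False
  v=0011: Γ:[p0=F] Δ:[(p0 → p3)=T] refutes=False
  v=0100: Γ:[p0=F] Δ:[(p0 → p3)=T] refutes=False
  v=0101: Γ:[p0=F] Δ:[(p0 → p3)=T] refutes=False
  v=0110: Γ:[p0=F] Δ:[(p0 → p3)=T] refutes=False
  v=0111: Γ:[p0=F] Δ:[(p0 → p3)=T] refutes=False
  v=1000: Γ:[p0=T] Δ:[(p0 → p3)=F] refutes=True  ← countermodel

Result: [1, 0, 0, 0]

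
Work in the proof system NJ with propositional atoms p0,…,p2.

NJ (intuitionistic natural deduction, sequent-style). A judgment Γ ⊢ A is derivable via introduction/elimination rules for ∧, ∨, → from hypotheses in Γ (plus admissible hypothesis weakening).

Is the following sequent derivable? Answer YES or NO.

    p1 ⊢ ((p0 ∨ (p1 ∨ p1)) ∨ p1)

Proof tree:
[∨I₁] p1 ⊢ ((p0 ∨ (p1 ∨ p1)) ∨ p1)
  [∨I₂] p1 ⊢ (p0 ∨ (p1 ∨ p1))
    [∨I₁] p1 ⊢ (p1 ∨ p1)
      [Ax] p1 ⊢ p1

Result: YES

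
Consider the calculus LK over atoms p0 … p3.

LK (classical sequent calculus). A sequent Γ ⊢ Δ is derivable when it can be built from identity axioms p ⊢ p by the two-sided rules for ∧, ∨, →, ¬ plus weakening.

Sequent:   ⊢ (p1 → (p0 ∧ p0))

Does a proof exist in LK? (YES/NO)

Truth-table refutation:
  v=0000: Γ:[] Δ:[(p1 → (p0 ∧ p0))=T] refutes=False
  v=0001: Γ:[] Δ:[(p1 → (p0 ∧ p0))=T] refutes=False
  v=0010: Γ:[] Δ:[(p1 → (p0 ∧ p0))=T] refutes=False
  v=0011: Γ:[] Δ:[(p1 → (p0 ∧ p0))=T] refutes=False
  v=0100: Γ:[] Δ:[(p1 → (p0 ∧ p0))=F] refutes=True  ← countermodel

Result: NO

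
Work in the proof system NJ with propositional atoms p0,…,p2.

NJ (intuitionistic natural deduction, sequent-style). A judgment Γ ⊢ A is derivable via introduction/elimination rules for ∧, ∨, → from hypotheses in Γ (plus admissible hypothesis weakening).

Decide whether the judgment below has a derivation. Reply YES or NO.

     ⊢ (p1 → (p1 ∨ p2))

Derivation trace:
[→I]  ⊢ (p1 → (p1 ∨ p2))
  [∨I₁] p1 ⊢ (p1 ∨ p2)
    [Ax] p1 ⊢ p1

Result: YES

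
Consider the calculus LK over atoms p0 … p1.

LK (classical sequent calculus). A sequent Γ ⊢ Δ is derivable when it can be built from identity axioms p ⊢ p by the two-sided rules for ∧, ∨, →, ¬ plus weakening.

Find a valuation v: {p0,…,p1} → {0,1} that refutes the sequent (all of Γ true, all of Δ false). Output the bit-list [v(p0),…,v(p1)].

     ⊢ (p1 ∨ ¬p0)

Enumerate valuations to refute Γ ⊢ Δ:
  v=00: Γ:[] Δ:[(p1 ∨ ¬p0)=T] refutes=False
  v=01: Γ:[] Δ:[(p1 ∨ ¬p0)=T] refutes=False
  v=10: Γ:[] Δ:[(p1 ∨ ¬p0)=F] refutes=True  ← countermodel

Result: [1, 0]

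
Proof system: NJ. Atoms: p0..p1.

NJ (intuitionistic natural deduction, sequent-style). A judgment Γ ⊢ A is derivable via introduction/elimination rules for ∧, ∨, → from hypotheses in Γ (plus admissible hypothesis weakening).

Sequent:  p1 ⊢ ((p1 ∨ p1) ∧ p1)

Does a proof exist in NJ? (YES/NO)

Proof tree:
[∧I] p1 ⊢ ((p1 ∨ p1) ∧ p1)
  [∨I₂] p1 ⊢ (p1 ∨ p1)
    [Ax] p1 ⊢ p1
  [Ax] p1 ⊢ p1

Result: YES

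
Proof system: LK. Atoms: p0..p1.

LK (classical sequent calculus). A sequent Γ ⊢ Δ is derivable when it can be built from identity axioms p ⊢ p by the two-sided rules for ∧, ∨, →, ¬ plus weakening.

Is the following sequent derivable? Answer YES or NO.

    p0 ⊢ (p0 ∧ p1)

Truth-table refutation:
  v=00: Γ:[p0=F] Δ:[(p0 ∧ p1)=F] refutes=False
  v=01: Γ:[p0=F] Δ:[(p0 ∧ p1)=F] refutes=False
  v=10: Γ:[p0=T] Δ:[(p0 ∧ p1)=F] refutes=True  ← countermodel

Result: NO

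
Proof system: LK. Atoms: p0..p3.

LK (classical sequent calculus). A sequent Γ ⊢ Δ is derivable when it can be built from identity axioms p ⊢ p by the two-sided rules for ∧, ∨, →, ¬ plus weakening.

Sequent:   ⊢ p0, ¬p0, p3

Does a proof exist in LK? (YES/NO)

Derivation trace:
[WR]  ⊢ p0, ¬p0, p3
  [¬R]  ⊢ p0, ¬p0
    [Ax] p0 ⊢ p0

Result: YES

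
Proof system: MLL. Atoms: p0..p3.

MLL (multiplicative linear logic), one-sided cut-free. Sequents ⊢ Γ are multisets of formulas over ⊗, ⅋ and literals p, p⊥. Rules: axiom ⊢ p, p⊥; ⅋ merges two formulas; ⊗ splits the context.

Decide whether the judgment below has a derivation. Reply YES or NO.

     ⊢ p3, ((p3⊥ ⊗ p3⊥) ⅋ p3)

Derivation (root first):
[⅋]  ⊢ p3, ((p3⊥ ⊗ p3⊥) ⅋ p3)
  [⊗]  ⊢ p3, p3, (p3⊥ ⊗ p3⊥)
    [Ax]  ⊢ p3, p3⊥
    [Ax]  ⊢ p3, p3⊥

Result: YES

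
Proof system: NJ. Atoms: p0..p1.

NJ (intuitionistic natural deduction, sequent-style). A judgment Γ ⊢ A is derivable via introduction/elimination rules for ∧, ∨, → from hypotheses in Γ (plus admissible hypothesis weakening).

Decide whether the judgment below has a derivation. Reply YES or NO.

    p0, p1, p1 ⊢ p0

Proof tree:
[Wk] p0, p1, p1 ⊢ p0
  [Wk] p0, p1 ⊢ p0
    [Ax] p0 ⊢ p0

Result: YES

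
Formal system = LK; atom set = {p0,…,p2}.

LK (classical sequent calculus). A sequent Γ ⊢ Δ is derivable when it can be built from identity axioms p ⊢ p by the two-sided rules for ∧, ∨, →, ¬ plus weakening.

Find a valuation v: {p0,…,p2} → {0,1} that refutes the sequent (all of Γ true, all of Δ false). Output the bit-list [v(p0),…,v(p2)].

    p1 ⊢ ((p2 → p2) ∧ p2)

Search for a countermodel by truth-table:
  v=000: Γ:[p1=F] Δ:[((p2 → p2) ∧ p2)=F] refutes=False
  v=001: Γ:[p1=F] Δ:[((p2 → p2) ∧ p2)=T] refutes=False
  v=010: Γ:[p1=T] Δ:[((p2 → p2) ∧ p2)=F] refutes=True  ← countermodel

Result: [0, 1, 0]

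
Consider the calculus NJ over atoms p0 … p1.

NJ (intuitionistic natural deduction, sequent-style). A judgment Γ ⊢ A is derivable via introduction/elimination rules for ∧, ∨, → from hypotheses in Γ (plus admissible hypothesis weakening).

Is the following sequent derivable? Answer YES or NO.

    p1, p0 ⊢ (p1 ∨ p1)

Derivation (root first):
[∨I₁] p1, p0 ⊢ (p1 ∨ p1)
  [Wk] p1, p0 ⊢ p1
    [Ax] p1 ⊢ p1

Result: YES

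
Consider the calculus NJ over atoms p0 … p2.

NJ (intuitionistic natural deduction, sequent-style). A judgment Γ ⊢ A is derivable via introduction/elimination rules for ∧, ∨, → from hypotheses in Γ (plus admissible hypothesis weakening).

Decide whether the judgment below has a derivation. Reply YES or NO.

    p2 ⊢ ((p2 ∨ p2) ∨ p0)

Derivation trace:
[∨I₁] p2 ⊢ ((p2 ∨ p2) ∨ p0)
  [∨I₂] p2 ⊢ (p2 ∨ p2)
    [Ax] p2 ⊢ p2

Result: YES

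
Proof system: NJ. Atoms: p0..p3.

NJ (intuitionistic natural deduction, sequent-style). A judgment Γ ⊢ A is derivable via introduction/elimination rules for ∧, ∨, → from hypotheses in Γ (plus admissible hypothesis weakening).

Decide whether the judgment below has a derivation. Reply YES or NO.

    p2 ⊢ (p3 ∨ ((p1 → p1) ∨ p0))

Derivation (root first):
[∨I₂] p2 ⊢ (p3 ∨ ((p1 → p1) ∨ p0))
  [Wk] p2 ⊢ ((p1 → p1) ∨ p0)
    [∨I₁]  ⊢ ((p1 → p1) ∨ p0)
      [→I]  ⊢ (p1 → p1)
        [Ax] p1 ⊢ p1

Result: YES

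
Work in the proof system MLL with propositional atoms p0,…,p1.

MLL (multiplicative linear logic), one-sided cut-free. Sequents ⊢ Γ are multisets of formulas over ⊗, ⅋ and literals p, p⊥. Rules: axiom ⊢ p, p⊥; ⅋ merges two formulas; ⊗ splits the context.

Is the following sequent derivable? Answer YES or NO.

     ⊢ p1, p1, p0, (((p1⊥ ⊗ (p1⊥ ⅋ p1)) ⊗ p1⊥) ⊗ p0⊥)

Derivation (root first):
[⊗]  ⊢ p1, p1, p0, (((p1⊥ ⊗ (p1⊥ ⅋ p1)) ⊗ p1⊥) ⊗ p0⊥)
  [⊗]  ⊢ p1, p1, ((p1⊥ ⊗ (p1⊥ ⅋ p1)) ⊗ p1⊥)
    [⊗]  ⊢ p1, (p1⊥ ⊗ (p1⊥ ⅋ p1))
      [Ax]  ⊢ p1, p1⊥
      [⅋]  ⊢ (p1⊥ ⅋ p1)
        [Ax]  ⊢ p1, p1⊥
    [Ax]  ⊢ p1, p1⊥
  [Ax]  ⊢ p0, p0⊥

Result: YES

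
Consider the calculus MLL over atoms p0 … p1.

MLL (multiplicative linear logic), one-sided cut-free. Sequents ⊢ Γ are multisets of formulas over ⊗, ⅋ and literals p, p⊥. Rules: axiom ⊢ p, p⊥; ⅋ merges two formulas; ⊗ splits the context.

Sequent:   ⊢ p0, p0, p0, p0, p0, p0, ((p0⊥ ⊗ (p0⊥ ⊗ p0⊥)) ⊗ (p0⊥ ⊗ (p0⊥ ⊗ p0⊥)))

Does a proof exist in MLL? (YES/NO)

Derivation (root first):
[⊗]  ⊢ p0, p0, p0, p0, p0, p0, ((p0⊥ ⊗ (p0⊥ ⊗ p0⊥)) ⊗ (p0⊥ ⊗ (p0⊥ ⊗ p0⊥)))
  [⊗]  ⊢ p0, p0, p0, (p0⊥ ⊗ (p0⊥ ⊗ p0⊥))
    [Ax]  ⊢ p0, p0⊥
    [⊗]  ⊢ p0, p0, (p0⊥ ⊗ p0⊥)
      [Ax]  ⊢ p0, p0⊥
      [Ax]  ⊢ p0, p0⊥
  [⊗]  ⊢ p0, p0, p0, (p0⊥ ⊗ (p0⊥ ⊗ p0⊥))
    [Ax]  ⊢ p0, p0⊥
    [⊗]  ⊢ p0, p0, (p0⊥ ⊗ p0⊥)
      [Ax]  ⊢ p0, p0⊥
      [Ax]  ⊢ p0, p0⊥

Result: YES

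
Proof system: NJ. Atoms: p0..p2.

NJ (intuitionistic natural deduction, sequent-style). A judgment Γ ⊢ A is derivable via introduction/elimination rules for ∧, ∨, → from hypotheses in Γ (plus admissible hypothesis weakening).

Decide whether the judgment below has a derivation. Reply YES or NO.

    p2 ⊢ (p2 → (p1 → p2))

Proof tree:
[→I] p2 ⊢ (p2 → (p1 → p2))
  [Wk] p2, p2 ⊢ (p1 → p2)
    [→I] p2 ⊢ (p1 → p2)
      [Wk] p2, p1 ⊢ p2
        [Ax] p2 ⊢ p2

Result: YES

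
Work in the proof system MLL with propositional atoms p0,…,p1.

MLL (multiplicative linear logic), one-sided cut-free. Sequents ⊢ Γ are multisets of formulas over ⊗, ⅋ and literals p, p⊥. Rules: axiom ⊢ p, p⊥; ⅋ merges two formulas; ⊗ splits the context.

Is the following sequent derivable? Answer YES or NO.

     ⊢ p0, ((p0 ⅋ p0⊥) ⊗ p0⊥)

Derivation (root first):
[⊗]  ⊢ p0, ((p0 ⅋ p0⊥) ⊗ p0⊥)
  [⅋]  ⊢ (p0 ⅋ p0⊥)
    [Ax]  ⊢ p0, p0⊥
  [Ax]  ⊢ p0, p0⊥

Result: YES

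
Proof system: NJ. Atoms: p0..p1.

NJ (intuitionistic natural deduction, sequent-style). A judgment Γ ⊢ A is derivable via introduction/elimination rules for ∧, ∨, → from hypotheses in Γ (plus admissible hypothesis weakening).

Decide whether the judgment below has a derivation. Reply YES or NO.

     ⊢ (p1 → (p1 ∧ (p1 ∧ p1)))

Proof tree:
[→I]  ⊢ (p1 → (p1 ∧ (p1 ∧ p1)))
  [∧I] p1 ⊢ (p1 ∧ (p1 ∧ p1))
    [Ax] p1 ⊢ p1
    [∧I] p1 ⊢ (p1 ∧ p1)
      [Ax] p1 ⊢ p1
      [Ax] p1 ⊢ p1

Result: YES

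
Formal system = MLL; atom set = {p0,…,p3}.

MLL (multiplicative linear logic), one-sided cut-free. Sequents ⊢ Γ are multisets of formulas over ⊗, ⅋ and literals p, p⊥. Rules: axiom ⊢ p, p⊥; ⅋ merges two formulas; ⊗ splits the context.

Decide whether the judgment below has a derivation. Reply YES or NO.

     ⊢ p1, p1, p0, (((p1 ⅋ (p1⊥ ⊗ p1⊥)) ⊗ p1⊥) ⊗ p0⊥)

Derivation (root first):
[⊗]  ⊢ p1, p1, p0, (((p1 ⅋ (p1⊥ ⊗ p1⊥)) ⊗ p1⊥) ⊗ p0⊥)
  [⊗]  ⊢ p1, p1, ((p1 ⅋ (p1⊥ ⊗ p1⊥)) ⊗ p1⊥)
    [⅋]  ⊢ p1, (p1 ⅋ (p1⊥ ⊗ p1⊥))
      [⊗]  ⊢ p1, p1, (p1⊥ ⊗ p1⊥)
        [Ax]  ⊢ p1, p1⊥
        [Ax]  ⊢ p1, p1⊥
    [Ax]  ⊢ p1, p1⊥
  [Ax]  ⊢ p0, p0⊥

Result: YES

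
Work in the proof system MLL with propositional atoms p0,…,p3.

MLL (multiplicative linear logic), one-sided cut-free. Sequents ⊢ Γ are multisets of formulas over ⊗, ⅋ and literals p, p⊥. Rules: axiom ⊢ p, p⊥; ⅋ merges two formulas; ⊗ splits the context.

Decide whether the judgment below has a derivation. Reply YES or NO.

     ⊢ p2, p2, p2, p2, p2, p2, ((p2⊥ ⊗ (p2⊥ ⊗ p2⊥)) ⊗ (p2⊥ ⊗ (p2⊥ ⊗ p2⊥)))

Proof tree:
[⊗]  ⊢ p2, p2, p2, p2, p2, p2, ((p2⊥ ⊗ (p2⊥ ⊗ p2⊥)) ⊗ (p2⊥ ⊗ (p2⊥ ⊗ p2⊥)))
  [⊗]  ⊢ p2, p2, p2, (p2⊥ ⊗ (p2⊥ ⊗ p2⊥))
    [Ax]  ⊢ p2, p2⊥
    [⊗]  ⊢ p2, p2, (p2⊥ ⊗ p2⊥)
      [Ax]  ⊢ p2, p2⊥
      [Ax]  ⊢ p2, p2⊥
  [⊗]  ⊢ p2, p2, p2, (p2⊥ ⊗ (p2⊥ ⊗ p2⊥))
    [Ax]  ⊢ p2, p2⊥
    [⊗]  ⊢ p2, p2, (p2⊥ ⊗ p2⊥)
      [Ax]  ⊢ p2, p2⊥
      [Ax]  ⊢ p2, p2⊥

Result: YES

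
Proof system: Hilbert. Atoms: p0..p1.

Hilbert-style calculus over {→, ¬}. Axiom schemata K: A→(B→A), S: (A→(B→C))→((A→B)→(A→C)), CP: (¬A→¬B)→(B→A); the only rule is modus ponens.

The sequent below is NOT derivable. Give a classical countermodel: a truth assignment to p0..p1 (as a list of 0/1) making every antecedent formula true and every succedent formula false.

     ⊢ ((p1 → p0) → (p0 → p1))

Truth-table refutation:
  v=00: Γ:[] Δ:[((p1 → p0) → (p0 → p1))=T] refutes=False
  v=01: Γ:[] Δ:[((p1 → p0) → (p0 → p1))=T] refutes=False
  v=10: Γ:[] Δ:[((p1 → p0) → (p0 → p1))=F] refutes=True  ← countermodel

Result: [1, 0]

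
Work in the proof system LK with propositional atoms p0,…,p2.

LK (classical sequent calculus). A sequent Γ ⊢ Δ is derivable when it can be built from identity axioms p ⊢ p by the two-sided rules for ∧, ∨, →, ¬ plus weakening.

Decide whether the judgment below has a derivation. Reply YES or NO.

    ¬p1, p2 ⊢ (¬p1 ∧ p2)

Derivation trace:
[∧R] ¬p1, p2 ⊢ (¬p1 ∧ p2)
  [¬R] ¬p1 ⊢ ¬p1
    [¬L] p1, ¬p1 ⊢ 
      [Ax] p1 ⊢ p1
  [Ax] p2 ⊢ p2

Result: YES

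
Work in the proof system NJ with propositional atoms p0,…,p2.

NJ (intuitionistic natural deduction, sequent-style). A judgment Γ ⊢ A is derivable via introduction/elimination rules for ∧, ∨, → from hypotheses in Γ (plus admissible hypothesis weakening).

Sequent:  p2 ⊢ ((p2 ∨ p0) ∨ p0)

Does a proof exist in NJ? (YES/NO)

Proof tree:
[∨I₁] p2 ⊢ ((p2 ∨ p0) ∨ p0)
  [∨I₁] p2 ⊢ (p2 ∨ p0)
    [Ax] p2 ⊢ p2

Result: YES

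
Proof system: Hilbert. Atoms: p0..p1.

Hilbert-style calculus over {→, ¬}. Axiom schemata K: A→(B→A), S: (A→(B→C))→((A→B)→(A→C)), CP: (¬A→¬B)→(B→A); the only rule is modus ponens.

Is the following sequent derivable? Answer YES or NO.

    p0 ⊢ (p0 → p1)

Search for a countermodel by truth-table:
  v=00: Γ:[p0=F] Δ:[(p0 → p1)=T] refutes=False
  v=01: Γ:[p0=F] Δ:[(p0 → p1)=T] refutes=False
  v=10: Γ:[p0=T] Δ:[(p0 → p1)=F] refutes=True  ← countermodel

Result: NO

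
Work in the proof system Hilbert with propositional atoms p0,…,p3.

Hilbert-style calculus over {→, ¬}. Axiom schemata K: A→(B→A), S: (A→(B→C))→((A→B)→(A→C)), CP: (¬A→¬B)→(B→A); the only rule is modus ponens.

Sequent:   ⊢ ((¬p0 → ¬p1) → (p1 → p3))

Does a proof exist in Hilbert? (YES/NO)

Search for a countermodel by truth-table:
  v=0000: Γ:[] Δ:[((¬p0 → ¬p1) → (p1 → p3))=T] refutes=False
  v=0001: Γ:[] Δ:[((¬p0 → ¬p1) → (p1 → p3))=T] refutes=False
  v=0010: Γ:[] Δ:[((¬p0 → ¬p1) → (p1 → p3))=T] refutes=False
  v=0011: Γ:[] Δ:[((¬p0 → ¬p1) → (p1 → p3))=T] refutes=False
  v=0100: Γ:[] Δ:[((¬p0 → ¬p1) → (p1 → p3))=T] refutes=False
  v=0101: Γ:[] Δ:[((¬p0 → ¬p1) → (p1 → p3))=T] refutes=False
  v=0110: Γ:[] Δ:[((¬p0 → ¬p1) → (p1 → p3))=T] refutes=False
  v=0111: Γ:[] Δ:[((¬p0 → ¬p1) → (p1 → p3))=T] refutes=False
  v=1000: Γ:[] Δ:[((¬p0 → ¬p1) → (p1 → p3))=T] refutes=False
  v=1001: Γ:[] Δ:[((¬p0 → ¬p1) → (p1 → p3))=T] refutes=False
  v=1010: Γ:[] Δ:[((¬p0 → ¬p1) → (p1 → p3))=T] refutes=False
  v=1011: Γ:[] Δ:[((¬p0 → ¬p1) → (p1 → p3))=T] refutes=False
  v=1100: Γ:[] Δ:[((¬p0 → ¬p1) → (p1 → p3))=F] refutes=True  ← countermodel

Result: NO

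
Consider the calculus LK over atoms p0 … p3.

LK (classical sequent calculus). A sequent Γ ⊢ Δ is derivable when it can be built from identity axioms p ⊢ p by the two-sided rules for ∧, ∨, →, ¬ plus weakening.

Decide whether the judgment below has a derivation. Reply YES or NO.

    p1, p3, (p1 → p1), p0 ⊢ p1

Proof tree:
[WL] p1, p3, (p1 → p1), p0 ⊢ p1
  [→L] p1, p3, (p1 → p1) ⊢ p1
    [WL] p1, p3 ⊢ p1
      [Ax] p1 ⊢ p1
    [Ax] p1 ⊢ p1

Result: YES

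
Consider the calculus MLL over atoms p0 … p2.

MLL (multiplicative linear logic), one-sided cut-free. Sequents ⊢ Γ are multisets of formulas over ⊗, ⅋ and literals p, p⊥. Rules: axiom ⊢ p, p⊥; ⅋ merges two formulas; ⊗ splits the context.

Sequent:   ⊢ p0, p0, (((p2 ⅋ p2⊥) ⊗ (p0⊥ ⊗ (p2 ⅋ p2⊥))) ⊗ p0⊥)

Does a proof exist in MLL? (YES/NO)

Derivation trace:
[⊗]  ⊢ p0, p0, (((p2 ⅋ p2⊥) ⊗ (p0⊥ ⊗ (p2 ⅋ p2⊥))) ⊗ p0⊥)
  [⊗]  ⊢ p0, ((p2 ⅋ p2⊥) ⊗ (p0⊥ ⊗ (p2 ⅋ p2⊥)))
    [⅋]  ⊢ (p2 ⅋ p2⊥)
      [Ax]  ⊢ p2, p2⊥
    [⊗]  ⊢ p0, (p0⊥ ⊗ (p2 ⅋ p2⊥))
      [Ax]  ⊢ p0, p0⊥
      [⅋]  ⊢ (p2 ⅋ p2⊥)
        [Ax]  ⊢ p2, p2⊥
  [Ax]  ⊢ p0, p0⊥

Result: YES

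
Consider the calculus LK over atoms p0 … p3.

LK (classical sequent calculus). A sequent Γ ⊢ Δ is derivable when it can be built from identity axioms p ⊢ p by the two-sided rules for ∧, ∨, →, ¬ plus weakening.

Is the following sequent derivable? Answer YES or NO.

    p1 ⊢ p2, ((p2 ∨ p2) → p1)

Derivation (root first):
[→R] p1 ⊢ p2, ((p2 ∨ p2) → p1)
  [∨L] p1, (p2 ∨ p2) ⊢ p1, p2
    [Ax] p2 ⊢ p2
    [WL] p1, p2 ⊢ p1
      [Ax] p1 ⊢ p1

Result: YES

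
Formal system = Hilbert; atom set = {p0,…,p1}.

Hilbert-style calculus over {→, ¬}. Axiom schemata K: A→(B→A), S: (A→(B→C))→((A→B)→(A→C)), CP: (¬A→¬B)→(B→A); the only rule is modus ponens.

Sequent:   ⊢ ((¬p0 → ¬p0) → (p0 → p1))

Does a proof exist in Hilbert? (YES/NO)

Enumerate valuations to refute Γ ⊢ Δ:
  v=00: Γ:[] Δ:[((¬p0 → ¬p0) → (p0 → p1))=T] refutes=False
  v=01: Γ:[] Δ:[((¬p0 → ¬p0) → (p0 → p1))=T] refutes=False
  v=10: Γ:[] Δ:[((¬p0 → ¬p0) → (p0 → p1))=F] refutes=True  ← countermodel

Result: NO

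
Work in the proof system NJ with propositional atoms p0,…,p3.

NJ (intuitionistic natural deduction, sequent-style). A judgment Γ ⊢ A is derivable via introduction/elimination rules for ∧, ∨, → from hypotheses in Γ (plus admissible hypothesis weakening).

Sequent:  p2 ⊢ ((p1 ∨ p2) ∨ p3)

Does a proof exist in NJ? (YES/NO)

Proof tree:
[∨I₁] p2 ⊢ ((p1 ∨ p2) ∨ p3)
  [∨I₂] p2 ⊢ (p1 ∨ p2)
    [Ax] p2 ⊢ p2

Result: YES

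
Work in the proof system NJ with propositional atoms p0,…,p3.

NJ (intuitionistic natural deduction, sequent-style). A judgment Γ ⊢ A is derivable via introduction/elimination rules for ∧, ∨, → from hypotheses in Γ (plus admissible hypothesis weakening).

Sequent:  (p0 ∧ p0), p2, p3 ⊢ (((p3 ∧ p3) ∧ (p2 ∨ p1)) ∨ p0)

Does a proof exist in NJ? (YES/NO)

Derivation trace:
[∨I₁] (p0 ∧ p0), p2, p3 ⊢ (((p3 ∧ p3) ∧ (p2 ∨ p1)) ∨ p0)
  [∧I] (p0 ∧ p0), p2, p3 ⊢ ((p3 ∧ p3) ∧ (p2 ∨ p1))
    [∧I] p3 ⊢ (p3 ∧ p3)
      [Ax] p3 ⊢ p3
      [Ax] p3 ⊢ p3
    [Wk] p2, (p0 ∧ p0) ⊢ (p2 ∨ p1)
      [∨I₁] p2 ⊢ (p2 ∨ p1)
        [Ax] p2 ⊢ p2

Result: YES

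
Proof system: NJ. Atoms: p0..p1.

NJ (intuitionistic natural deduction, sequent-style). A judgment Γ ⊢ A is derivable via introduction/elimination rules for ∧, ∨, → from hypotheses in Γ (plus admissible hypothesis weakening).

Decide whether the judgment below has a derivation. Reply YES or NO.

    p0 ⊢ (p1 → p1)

Derivation trace:
[Wk] p0 ⊢ (p1 → p1)
  [→I]  ⊢ (p1 → p1)
    [Ax] p1 ⊢ p1

Result: YES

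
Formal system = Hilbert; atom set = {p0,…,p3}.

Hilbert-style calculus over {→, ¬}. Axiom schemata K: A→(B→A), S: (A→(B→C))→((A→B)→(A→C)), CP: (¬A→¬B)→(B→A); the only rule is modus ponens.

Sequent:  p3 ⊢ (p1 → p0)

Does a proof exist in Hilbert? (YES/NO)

Truth-table refutation:
  v=0000: Γ:[p3=F] Δ:[(p1 → p0)=T] refutes=False
  v=0001: Γ:[p3=T] Δ:[(p1 → p0)=T] refutes=False
  v=0010: Γ:[p3=F] Δ:[(p1 → p0)=T] refutes=False
  v=0011: Γ:[p3=T] Δ:[(p1 → p0)=T] refutes=False
  v=0100: Γ:[p3=F] Δ:[(p1 → p0)=F] refutes=False
  v=0101: Γ:[p3=T] Δ:[(p1 → p0)=F] refutes=True  ← countermodel

Result: NO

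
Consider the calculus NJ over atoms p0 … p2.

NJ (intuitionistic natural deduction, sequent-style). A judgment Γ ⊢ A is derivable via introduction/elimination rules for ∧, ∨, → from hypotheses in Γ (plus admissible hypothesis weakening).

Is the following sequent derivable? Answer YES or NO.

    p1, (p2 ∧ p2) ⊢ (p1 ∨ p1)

Derivation (root first):
[Wk] p1, (p2 ∧ p2) ⊢ (p1 ∨ p1)
  [∨I₁] p1 ⊢ (p1 ∨ p1)
    [Ax] p1 ⊢ p1

Result: YES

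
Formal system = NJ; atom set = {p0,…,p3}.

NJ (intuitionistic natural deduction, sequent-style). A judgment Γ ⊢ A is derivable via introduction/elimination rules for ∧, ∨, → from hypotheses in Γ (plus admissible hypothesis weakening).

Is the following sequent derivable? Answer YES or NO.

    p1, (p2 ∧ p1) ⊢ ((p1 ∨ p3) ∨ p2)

Derivation trace:
[Wk] p1, (p2 ∧ p1) ⊢ ((p1 ∨ p3) ∨ p2)
  [∨I₁] p1 ⊢ ((p1 ∨ p3) ∨ p2)
    [∨I₁] p1 ⊢ (p1 ∨ p3)
      [Ax] p1 ⊢ p1

Result: YES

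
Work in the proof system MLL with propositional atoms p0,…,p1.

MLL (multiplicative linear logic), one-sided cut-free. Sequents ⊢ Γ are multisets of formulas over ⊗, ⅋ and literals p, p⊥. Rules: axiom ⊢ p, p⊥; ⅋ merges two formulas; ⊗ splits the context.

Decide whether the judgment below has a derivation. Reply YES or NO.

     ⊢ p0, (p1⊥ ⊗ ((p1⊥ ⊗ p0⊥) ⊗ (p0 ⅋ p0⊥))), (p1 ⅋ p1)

Derivation trace:
[⅋]  ⊢ p0, (p1⊥ ⊗ ((p1⊥ ⊗ p0⊥) ⊗ (p0 ⅋ p0⊥))), (p1 ⅋ p1)
  [⊗]  ⊢ p1, p1, p0, (p1⊥ ⊗ ((p1⊥ ⊗ p0⊥) ⊗ (p0 ⅋ p0⊥)))
    [Ax]  ⊢ p1, p1⊥
    [⊗]  ⊢ p1, p0, ((p1⊥ ⊗ p0⊥) ⊗ (p0 ⅋ p0⊥))
      [⊗]  ⊢ p1, p0, (p1⊥ ⊗ p0⊥)
        [Ax]  ⊢ p1, p1⊥
        [Ax]  ⊢ p0, p0⊥
      [⅋]  ⊢ (p0 ⅋ p0⊥)
        [Ax]  ⊢ p0, p0⊥

Result: YES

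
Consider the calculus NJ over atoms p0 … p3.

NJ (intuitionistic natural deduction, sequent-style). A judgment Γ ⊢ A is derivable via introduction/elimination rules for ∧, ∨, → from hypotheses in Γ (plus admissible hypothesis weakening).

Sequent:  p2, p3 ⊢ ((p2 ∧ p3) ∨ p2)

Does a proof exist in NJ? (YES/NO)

Proof tree:
[∨I₁] p2, p3 ⊢ ((p2 ∧ p3) ∨ p2)
  [∧I] p2, p3 ⊢ (p2 ∧ p3)
    [Ax] p2 ⊢ p2
    [Ax] p3 ⊢ p3

Result: YES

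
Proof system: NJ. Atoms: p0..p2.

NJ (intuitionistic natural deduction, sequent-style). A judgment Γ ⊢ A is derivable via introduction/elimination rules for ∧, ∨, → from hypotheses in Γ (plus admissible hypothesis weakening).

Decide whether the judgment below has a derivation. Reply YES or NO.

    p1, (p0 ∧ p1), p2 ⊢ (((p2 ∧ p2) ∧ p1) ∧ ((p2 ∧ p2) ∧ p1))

Derivation (root first):
[∧I] p1, (p0 ∧ p1), p2 ⊢ (((p2 ∧ p2) ∧ p1) ∧ ((p2 ∧ p2) ∧ p1))
  [∧I] p1, p2, (p0 ∧ p1) ⊢ ((p2 ∧ p2) ∧ p1)
    [Wk] p2, (p0 ∧ p1) ⊢ (p2 ∧ p2)
      [∧I] p2 ⊢ (p2 ∧ p2)
        [Ax] p2 ⊢ p2
        [Ax] p2 ⊢ p2
    [Ax] p1 ⊢ p1
  [∧I] p1, p2, (p0 ∧ p1) ⊢ ((p2 ∧ p2) ∧ p1)
    [Wk] p2, (p0 ∧ p1) ⊢ (p2 ∧ p2)
      [∧I] p2 ⊢ (p2 ∧ p2)
        [Ax] p2 ⊢ p2
        [Ax] p2 ⊢ p2
    [Ax] p1 ⊢ p1

Result: YES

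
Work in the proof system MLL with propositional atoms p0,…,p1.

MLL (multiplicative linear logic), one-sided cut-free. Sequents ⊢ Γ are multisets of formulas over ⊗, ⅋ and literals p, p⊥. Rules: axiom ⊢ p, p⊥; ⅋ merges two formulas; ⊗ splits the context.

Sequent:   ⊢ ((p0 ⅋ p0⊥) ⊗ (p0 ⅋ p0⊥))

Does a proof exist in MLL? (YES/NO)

Derivation (root first):
[⊗]  ⊢ ((p0 ⅋ p0⊥) ⊗ (p0 ⅋ p0⊥))
  [⅋]  ⊢ (p0 ⅋ p0⊥)
    [Ax]  ⊢ p0, p0⊥
  [⅋]  ⊢ (p0 ⅋ p0⊥)
    [Ax]  ⊢ p0, p0⊥

Result: YES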